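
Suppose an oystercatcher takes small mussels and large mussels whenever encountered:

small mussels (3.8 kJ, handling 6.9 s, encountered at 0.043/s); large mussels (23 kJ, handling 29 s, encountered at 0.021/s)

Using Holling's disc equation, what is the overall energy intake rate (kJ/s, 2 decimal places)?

Energy encountered per unit search time: 0.043×3.8 + 0.021×23 = 0.6464 kJ/s.
Handling time per unit search time: 0.043×6.9 + 0.021×29 = 0.9057.
Rate = 0.6464/(1 + 0.9057) = 0.3392 kJ/s.

0.34 kJ/s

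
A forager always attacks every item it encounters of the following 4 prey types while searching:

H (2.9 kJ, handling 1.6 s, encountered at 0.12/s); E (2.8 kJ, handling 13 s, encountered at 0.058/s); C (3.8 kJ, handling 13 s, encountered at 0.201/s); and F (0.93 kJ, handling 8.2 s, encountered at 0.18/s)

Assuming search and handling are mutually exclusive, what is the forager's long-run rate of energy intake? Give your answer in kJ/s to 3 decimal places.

0.239 kJ/s

Energy encountered per unit search time: 0.12×2.9 + 0.058×2.8 + 0.201×3.8 + 0.18×0.93 = 1.442 kJ/s.
Handling time per unit search time: 0.12×1.6 + 0.058×13 + 0.201×13 + 0.18×8.2 = 5.035.
Rate = 1.442/(1 + 5.035) = 0.2389 kJ/s.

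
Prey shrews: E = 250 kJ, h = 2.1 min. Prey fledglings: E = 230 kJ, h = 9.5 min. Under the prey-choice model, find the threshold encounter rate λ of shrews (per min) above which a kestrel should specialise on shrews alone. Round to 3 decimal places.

Drop fledglings once their profitability E₂/h₂ falls below the rate achievable on shrews alone: E₂/h₂ = λE₁/(1 + λh₁).
Solve for λ: λE₁h₂ = E₂(1 + λh₁) → λ(E₁h₂ − E₂h₁) = E₂ → λ = E₂/(E₁h₂ − E₂h₁).
λ = 230/(250×9.5 − 230×2.1) = 230/1892 = 0.1216 per min.

0.122 per min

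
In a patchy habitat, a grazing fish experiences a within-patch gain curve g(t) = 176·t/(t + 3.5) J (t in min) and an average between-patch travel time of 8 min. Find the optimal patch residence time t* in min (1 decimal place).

By the marginal value theorem, leave when the instantaneous gain rate g'(t) equals the habitat-wide average g(t)/(T + t).
g'(t) = 176·3.5/(t + 3.5)². Setting 176·3.5/(t+3.5)² = 176t/[(t+3.5)(8+t)] gives 3.5(8+t) = t(t+3.5), so t² = 3.5×8 = 28.
t* = √28 = 5.292 min.

5.3 min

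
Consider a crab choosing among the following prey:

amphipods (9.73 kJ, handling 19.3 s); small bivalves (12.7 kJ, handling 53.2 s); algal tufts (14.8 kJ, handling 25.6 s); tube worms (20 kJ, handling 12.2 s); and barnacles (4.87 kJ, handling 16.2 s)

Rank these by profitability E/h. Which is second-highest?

algal tufts

Profitability E/h (kJ/s): amphipods = 9.73/19.3 = 0.504, small bivalves = 12.7/53.2 = 0.239, algal tufts = 14.8/25.6 = 0.578, tube worms = 20/12.2 = 1.64, barnacles = 4.87/16.2 = 0.301.
Ranked: tube worms > algal tufts > amphipods > barnacles > small bivalves.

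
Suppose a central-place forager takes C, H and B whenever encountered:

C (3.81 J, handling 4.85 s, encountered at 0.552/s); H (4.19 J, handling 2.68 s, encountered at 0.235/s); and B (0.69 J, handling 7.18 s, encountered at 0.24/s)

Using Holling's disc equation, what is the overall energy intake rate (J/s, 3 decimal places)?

Energy encountered per unit search time: 0.552×3.81 + 0.235×4.19 + 0.24×0.69 = 3.253 J/s.
Handling time per unit search time: 0.552×4.85 + 0.235×2.68 + 0.24×7.18 = 5.03.
Rate = 3.253/(1 + 5.03) = 0.5395 J/s.

0.540 J/s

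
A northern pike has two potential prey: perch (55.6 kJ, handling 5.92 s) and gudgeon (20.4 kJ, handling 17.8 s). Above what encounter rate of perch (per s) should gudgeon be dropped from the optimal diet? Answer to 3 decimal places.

Drop gudgeon once their profitability E₂/h₂ falls below the rate achievable on perch alone: E₂/h₂ = λE₁/(1 + λh₁).
Solve for λ: λE₁h₂ = E₂(1 + λh₁) → λ(E₁h₂ − E₂h₁) = E₂ → λ = E₂/(E₁h₂ − E₂h₁).
λ = 20.4/(55.6×17.8 − 20.4×5.92) = 20.4/868.9 = 0.02348 per s.

0.023 per s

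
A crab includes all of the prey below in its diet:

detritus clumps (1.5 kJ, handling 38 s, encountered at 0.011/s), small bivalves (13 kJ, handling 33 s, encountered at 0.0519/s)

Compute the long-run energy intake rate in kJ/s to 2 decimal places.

0.22 kJ/s

Energy encountered per unit search time: 0.011×1.5 + 0.0519×13 = 0.6912 kJ/s.
Handling time per unit search time: 0.011×38 + 0.0519×33 = 2.131.
Rate = 0.6912/(1 + 2.131) = 0.2208 kJ/s.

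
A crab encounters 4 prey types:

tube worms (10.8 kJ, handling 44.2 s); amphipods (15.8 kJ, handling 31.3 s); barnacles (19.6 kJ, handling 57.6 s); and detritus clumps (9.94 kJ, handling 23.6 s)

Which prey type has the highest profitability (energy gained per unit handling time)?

amphipods

Profitability E/h (kJ/s): tube worms = 10.8/44.2 = 0.244, amphipods = 15.8/31.3 = 0.505, barnacles = 19.6/57.6 = 0.34, detritus clumps = 9.94/23.6 = 0.421.
Ranked: amphipods > detritus clumps > barnacles > tube worms.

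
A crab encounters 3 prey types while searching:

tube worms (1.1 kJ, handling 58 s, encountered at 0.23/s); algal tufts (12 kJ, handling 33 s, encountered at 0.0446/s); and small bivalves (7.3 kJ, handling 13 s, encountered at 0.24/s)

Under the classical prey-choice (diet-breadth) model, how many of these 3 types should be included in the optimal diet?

Rank by E/h (kJ/s): small bivalves 0.562, algal tufts 0.364, tube worms 0.019. Include each in turn until the next type's E/h falls below the running intake rate.
Rate on top 1: 0.4252. algal tufts: 0.364 < 0.4252 → exclude; stop.
Optimal diet: small bivalves — 1 of 3 types.

1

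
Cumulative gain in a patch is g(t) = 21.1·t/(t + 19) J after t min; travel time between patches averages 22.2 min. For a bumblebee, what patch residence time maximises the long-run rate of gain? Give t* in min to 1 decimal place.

20.5 min

By the marginal value theorem, leave when the instantaneous gain rate g'(t) equals the habitat-wide average g(t)/(T + t).
g'(t) = 21.1·19/(t + 19)². Setting 21.1·19/(t+19)² = 21.1t/[(t+19)(22.2+t)] gives 19(22.2+t) = t(t+19), so t² = 19×22.2 = 421.8.
t* = √421.8 = 20.54 min.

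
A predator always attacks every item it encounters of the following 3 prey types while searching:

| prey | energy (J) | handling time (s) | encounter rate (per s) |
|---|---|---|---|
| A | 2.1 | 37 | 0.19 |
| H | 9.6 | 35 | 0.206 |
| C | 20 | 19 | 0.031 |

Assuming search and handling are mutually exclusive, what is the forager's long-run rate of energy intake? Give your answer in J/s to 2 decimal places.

R = (0.19×2.1 + 0.206×9.6 + 0.031×20) / (1 + 0.19×37 + 0.206×35 + 0.031×19) = 2.997/15.83 = 0.1893 J/s.

0.19 J/s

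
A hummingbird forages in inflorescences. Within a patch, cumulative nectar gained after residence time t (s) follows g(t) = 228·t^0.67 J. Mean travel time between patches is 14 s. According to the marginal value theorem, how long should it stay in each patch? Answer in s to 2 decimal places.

Optimal t* satisfies g'(t*) = g(t*)/(T + t*).
g'(t) = 0.67·228·t^-0.33. Setting 0.67·228·t^-0.33 = 228·t^0.67/(14+t) gives 0.67(14+t) = t, so 0.33·t = 0.67×14.
t* = 0.67×14/0.33 = 28.42 s.

28.42 s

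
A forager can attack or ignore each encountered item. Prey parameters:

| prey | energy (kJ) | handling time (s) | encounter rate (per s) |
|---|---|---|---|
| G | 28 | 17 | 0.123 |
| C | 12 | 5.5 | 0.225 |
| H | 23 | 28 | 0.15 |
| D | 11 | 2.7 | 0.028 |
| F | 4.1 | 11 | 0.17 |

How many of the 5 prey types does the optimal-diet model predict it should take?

Profitabilities (E/h, kJ/s): D 4.07, C 2.18, G 1.65, H 0.821, F 0.373. Add prey in this order while the next type's profitability exceeds the intake rate on those already taken.
Rate on top 1: 0.2864. C: 2.18 > 0.2864 → include.
Rate on top 2: 1.3. G: 1.65 > 1.3 → include.
Rate on top 3: 1.465. H: 0.821 < 1.465 → exclude; stop.
Optimal diet: D, C, G — 3 of 5 types.

3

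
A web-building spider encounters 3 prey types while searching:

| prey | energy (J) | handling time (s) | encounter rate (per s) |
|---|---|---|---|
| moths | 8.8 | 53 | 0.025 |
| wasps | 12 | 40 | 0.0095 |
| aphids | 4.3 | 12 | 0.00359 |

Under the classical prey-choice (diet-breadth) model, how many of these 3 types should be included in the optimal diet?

3

Rank by E/h (J/s): aphids 0.358, wasps 0.3, moths 0.166. Include each in turn until the next type's E/h falls below the running intake rate.
Rate on top 1: 0.0148. wasps: 0.3 > 0.0148 → include.
Rate on top 2: 0.09096. moths: 0.166 > 0.09096 → include.
Optimal diet: aphids, wasps, moths — 3 of 3 types.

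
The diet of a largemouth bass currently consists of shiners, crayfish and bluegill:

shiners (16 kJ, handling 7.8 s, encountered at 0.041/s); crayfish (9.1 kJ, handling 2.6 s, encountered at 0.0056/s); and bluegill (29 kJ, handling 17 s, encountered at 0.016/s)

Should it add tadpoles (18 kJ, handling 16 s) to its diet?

Yes

Current rate: (0.041×16 + 0.0056×9.1 + 0.016×29)/(1 + 0.041×7.8 + 0.0056×2.6 + 0.016×17) = 0.729 kJ/s.
tadpoles: E/h = 18/16 = 1.125 kJ/s.
Since 1.125 > R, including tadpoles increases the long-run rate.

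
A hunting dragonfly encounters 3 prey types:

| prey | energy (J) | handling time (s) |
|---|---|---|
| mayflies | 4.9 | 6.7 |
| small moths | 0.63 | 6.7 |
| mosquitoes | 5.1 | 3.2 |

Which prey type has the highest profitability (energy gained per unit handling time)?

mosquitoes

Profitability E/h (J/s): mayflies = 4.9/6.7 = 0.731, small moths = 0.63/6.7 = 0.094, mosquitoes = 5.1/3.2 = 1.59.
Ranked: mosquitoes > mayflies > small moths.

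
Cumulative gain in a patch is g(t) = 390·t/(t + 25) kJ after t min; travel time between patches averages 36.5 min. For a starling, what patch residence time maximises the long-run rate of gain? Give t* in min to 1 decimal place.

30.2 min

By the marginal value theorem, leave when the instantaneous gain rate g'(t) equals the habitat-wide average g(t)/(T + t).
g'(t) = 390·25/(t + 25)². Setting 390·25/(t+25)² = 390t/[(t+25)(36.5+t)] gives 25(36.5+t) = t(t+25), so t² = 25×36.5 = 912.5.
t* = √912.5 = 30.21 min.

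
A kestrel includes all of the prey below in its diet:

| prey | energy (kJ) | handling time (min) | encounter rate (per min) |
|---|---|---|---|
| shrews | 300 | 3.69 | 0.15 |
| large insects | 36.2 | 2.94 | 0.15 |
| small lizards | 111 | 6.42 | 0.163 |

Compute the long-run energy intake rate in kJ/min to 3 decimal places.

22.533 kJ/min

R = (0.15×300 + 0.15×36.2 + 0.163×111) / (1 + 0.15×3.69 + 0.15×2.94 + 0.163×6.42) = 68.52/3.041 = 22.53 kJ/min.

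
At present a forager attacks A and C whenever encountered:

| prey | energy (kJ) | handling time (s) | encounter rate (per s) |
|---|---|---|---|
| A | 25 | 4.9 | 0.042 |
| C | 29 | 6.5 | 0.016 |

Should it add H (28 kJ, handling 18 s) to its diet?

Yes

Intake rate on the current diet: R = (0.042×25 + 0.016×29) / (1 + 0.042×4.9 + 0.016×6.5) = 1.514/1.31 = 1.156 kJ/s.
H: E/h = 28/18 = 1.556 kJ/s.
Since 1.556 > R, including H increases the long-run rate.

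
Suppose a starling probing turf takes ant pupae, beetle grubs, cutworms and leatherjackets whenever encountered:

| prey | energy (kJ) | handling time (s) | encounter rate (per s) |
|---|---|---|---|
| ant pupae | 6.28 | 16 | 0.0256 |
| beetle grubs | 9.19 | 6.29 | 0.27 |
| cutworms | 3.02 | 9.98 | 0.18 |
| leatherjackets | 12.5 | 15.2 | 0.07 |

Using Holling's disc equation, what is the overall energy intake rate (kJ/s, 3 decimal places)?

R = Σλ_iE_i / (1 + Σλ_ih_i)
Numerator: 0.0256×6.28 + 0.27×9.19 + 0.18×3.02 + 0.07×12.5 = 4.061
Denominator: 1 + 0.0256×16 + 0.27×6.29 + 0.18×9.98 + 0.07×15.2 = 5.968
R = 4.061/5.968 = 0.6804 kJ/s

0.680 kJ/s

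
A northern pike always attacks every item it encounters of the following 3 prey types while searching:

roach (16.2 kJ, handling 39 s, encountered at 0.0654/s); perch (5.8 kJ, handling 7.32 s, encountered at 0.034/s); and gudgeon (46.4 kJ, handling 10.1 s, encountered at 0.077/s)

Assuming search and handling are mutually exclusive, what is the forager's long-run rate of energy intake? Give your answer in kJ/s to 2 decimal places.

1.06 kJ/s

R = Σλ_iE_i / (1 + Σλ_ih_i)
Numerator: 0.0654×16.2 + 0.034×5.8 + 0.077×46.4 = 4.829
Denominator: 1 + 0.0654×39 + 0.034×7.32 + 0.077×10.1 = 4.577
R = 4.829/4.577 = 1.055 kJ/s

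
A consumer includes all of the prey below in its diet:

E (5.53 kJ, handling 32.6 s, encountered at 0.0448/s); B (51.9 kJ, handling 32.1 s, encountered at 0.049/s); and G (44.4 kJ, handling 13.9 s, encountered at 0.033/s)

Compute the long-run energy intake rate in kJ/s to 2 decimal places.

0.95 kJ/s

Energy encountered per unit search time: 0.0448×5.53 + 0.049×51.9 + 0.033×44.4 = 4.256 kJ/s.
Handling time per unit search time: 0.0448×32.6 + 0.049×32.1 + 0.033×13.9 = 3.492.
Rate = 4.256/(1 + 3.492) = 0.9475 kJ/s.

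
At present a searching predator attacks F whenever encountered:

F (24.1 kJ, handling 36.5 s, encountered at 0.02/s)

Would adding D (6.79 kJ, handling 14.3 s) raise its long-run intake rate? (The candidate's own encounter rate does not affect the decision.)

Intake rate on the current diet: R = (0.02×24.1) / (1 + 0.02×36.5) = 0.482/1.73 = 0.2786 kJ/s.
Profitability of D: 6.79/14.3 = 0.4748 kJ/s.
0.4748 > 0.2786, so adding D raises the average — include it.

Yes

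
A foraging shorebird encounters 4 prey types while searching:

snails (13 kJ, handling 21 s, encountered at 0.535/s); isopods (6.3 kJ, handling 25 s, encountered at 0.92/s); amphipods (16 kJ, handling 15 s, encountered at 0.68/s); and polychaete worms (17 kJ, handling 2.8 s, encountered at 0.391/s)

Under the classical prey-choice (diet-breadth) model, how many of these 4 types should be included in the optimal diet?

1

E/h in descending order: polychaete worms 6.07, amphipods 1.07, snails 0.619, isopods 0.252 kJ/s. The optimal diet is the largest prefix of this list for which every included type satisfies E_i/h_i > R on the types above it.
Rate on top 1: 3.173. amphipods: 1.07 < 3.173 → exclude; stop.
Optimal diet: polychaete worms — 1 of 4 types.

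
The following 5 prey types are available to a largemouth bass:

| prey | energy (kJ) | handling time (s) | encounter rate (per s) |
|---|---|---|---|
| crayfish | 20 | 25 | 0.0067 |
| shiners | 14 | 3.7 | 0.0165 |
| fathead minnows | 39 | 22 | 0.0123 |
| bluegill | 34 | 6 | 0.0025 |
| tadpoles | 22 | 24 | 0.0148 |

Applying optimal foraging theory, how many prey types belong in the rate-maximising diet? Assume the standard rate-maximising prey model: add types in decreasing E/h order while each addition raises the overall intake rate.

5

E/h in descending order: bluegill 5.67, shiners 3.78, fathead minnows 1.77, tadpoles 0.917, crayfish 0.8 kJ/s. The optimal diet is the largest prefix of this list for which every included type satisfies E_i/h_i > R on the types above it.
Rate on top 1: 0.08374. shiners: 3.78 > 0.08374 → include.
Rate on top 2: 0.2937. fathead minnows: 1.77 > 0.2937 → include.
Rate on top 3: 0.5909. tadpoles: 0.917 > 0.5909 → include.
Rate on top 4: 0.6589. crayfish: 0.8 > 0.6589 → include.
Optimal diet: bluegill, shiners, fathead minnows, tadpoles, crayfish — 5 of 5 types.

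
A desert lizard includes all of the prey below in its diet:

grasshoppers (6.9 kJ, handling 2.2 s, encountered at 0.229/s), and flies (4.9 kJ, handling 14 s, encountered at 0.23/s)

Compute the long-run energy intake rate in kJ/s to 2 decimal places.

0.57 kJ/s

Energy encountered per unit search time: 0.229×6.9 + 0.23×4.9 = 2.707 kJ/s.
Handling time per unit search time: 0.229×2.2 + 0.23×14 = 3.724.
Rate = 2.707/(1 + 3.724) = 0.5731 kJ/s.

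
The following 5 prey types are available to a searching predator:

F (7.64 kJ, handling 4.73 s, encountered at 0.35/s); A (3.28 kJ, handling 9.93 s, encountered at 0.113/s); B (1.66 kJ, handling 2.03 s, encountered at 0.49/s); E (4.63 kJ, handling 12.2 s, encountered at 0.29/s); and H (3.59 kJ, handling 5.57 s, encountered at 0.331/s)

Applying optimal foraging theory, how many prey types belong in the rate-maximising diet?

Rank by E/h (kJ/s): F 1.62, B 0.818, H 0.645, E 0.38, A 0.33. Include each in turn until the next type's E/h falls below the running intake rate.
Rate on top 1: 1.007. B: 0.818 < 1.007 → exclude; stop.
Optimal diet: F — 1 of 5 types.

1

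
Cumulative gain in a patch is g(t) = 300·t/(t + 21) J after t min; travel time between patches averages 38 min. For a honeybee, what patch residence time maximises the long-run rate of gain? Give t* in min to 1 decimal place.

By the marginal value theorem, leave when the instantaneous gain rate g'(t) equals the habitat-wide average g(t)/(T + t).
g'(t) = 300·21/(t + 21)². Setting 300·21/(t+21)² = 300t/[(t+21)(38+t)] gives 21(38+t) = t(t+21), so t² = 21×38 = 798.
t* = √798 = 28.25 min.

28.2 min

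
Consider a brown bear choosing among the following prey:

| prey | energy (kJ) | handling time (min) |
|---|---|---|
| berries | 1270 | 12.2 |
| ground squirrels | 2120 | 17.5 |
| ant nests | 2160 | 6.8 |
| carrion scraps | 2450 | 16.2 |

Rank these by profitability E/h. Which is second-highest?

carrion scraps

In descending order of E/h:
ant nests: 2160/6.8 = 318 kJ/min
carrion scraps: 2450/16.2 = 151 kJ/min
ground squirrels: 2120/17.5 = 121 kJ/min
berries: 1270/12.2 = 104 kJ/min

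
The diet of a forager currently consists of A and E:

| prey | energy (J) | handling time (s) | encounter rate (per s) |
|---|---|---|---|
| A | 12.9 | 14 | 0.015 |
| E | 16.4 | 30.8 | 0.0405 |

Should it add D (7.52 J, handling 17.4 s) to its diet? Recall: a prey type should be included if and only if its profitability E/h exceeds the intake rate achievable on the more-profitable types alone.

Yes

On A and E alone, R = ΣλE/(1+Σλh) = 0.8577/2.457 = 0.349 J/s.
Profitability of D: 7.52/17.4 = 0.4322 J/s.
Since 0.4322 > R, including D increases the long-run rate.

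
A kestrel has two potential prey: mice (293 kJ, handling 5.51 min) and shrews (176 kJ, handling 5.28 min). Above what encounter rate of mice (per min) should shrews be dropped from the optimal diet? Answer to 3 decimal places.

0.305 per min

At the threshold, the rate on mice alone equals the profitability of shrews: λ·293/(1 + λ·5.51) = 176/5.28 = 33.33.
Rearranging, λ(293 − 33.33×5.51) = 33.33, so λ = 33.33/109.3 = 0.3049 per min.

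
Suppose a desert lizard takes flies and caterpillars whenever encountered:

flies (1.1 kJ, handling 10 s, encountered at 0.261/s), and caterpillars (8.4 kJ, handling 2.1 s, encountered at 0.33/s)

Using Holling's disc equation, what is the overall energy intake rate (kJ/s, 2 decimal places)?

R = Σλ_iE_i / (1 + Σλ_ih_i)
Numerator: 0.261×1.1 + 0.33×8.4 = 3.059
Denominator: 1 + 0.261×10 + 0.33×2.1 = 4.303
R = 3.059/4.303 = 0.7109 kJ/s

0.71 kJ/s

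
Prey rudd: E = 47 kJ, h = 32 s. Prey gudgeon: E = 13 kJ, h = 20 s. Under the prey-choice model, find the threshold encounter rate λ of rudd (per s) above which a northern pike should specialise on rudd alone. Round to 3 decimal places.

The zero-one rule: include gudgeon iff E₂/h₂ > λE₁/(1+λh₁). Equality gives the switch point.
λE₁h₂ = E₂ + λE₂h₁ ⇒ λ = E₂/(E₁h₂ − E₂h₁) = 13/(940 − 416) = 0.02481 per s.

0.025 per s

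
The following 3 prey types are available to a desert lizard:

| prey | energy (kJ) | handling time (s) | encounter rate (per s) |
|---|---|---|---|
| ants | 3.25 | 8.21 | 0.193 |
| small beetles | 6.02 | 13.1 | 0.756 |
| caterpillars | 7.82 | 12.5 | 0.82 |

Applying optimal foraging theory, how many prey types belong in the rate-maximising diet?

1

Rank by E/h (kJ/s): caterpillars 0.626, small beetles 0.46, ants 0.396. Include each in turn until the next type's E/h falls below the running intake rate.
Rate on top 1: 0.57. small beetles: 0.46 < 0.57 → exclude; stop.
Optimal diet: caterpillars — 1 of 3 types.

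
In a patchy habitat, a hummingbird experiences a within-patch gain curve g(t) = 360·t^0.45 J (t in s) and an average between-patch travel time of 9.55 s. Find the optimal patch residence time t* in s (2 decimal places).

7.81 s

Optimal t* satisfies g'(t*) = g(t*)/(T + t*).
g'(t) = 0.45·360·t^-0.55. Setting 0.45·360·t^-0.55 = 360·t^0.45/(9.55+t) gives 0.45(9.55+t) = t, so 0.55·t = 0.45×9.55.
t* = 0.45×9.55/0.55 = 7.814 s.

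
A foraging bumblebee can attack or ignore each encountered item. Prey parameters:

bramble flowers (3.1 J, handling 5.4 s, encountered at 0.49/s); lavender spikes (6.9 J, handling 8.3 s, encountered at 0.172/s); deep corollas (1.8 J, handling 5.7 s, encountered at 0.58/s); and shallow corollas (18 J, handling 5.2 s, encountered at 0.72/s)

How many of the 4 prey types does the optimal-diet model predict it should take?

1

E/h in descending order: shallow corollas 3.46, lavender spikes 0.831, bramble flowers 0.574, deep corollas 0.316 J/s. The optimal diet is the largest prefix of this list for which every included type satisfies E_i/h_i > R on the types above it.
Rate on top 1: 2.732. lavender spikes: 0.831 < 2.732 → exclude; stop.
Optimal diet: shallow corollas — 1 of 4 types.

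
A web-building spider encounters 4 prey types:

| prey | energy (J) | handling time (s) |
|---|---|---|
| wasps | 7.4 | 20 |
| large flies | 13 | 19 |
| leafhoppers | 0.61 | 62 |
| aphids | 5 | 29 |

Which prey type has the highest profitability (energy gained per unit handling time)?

In descending order of E/h:
large flies: 13/19 = 0.684 J/s
wasps: 7.4/20 = 0.37 J/s
aphids: 5/29 = 0.172 J/s
leafhoppers: 0.61/62 = 0.00984 J/s

large flies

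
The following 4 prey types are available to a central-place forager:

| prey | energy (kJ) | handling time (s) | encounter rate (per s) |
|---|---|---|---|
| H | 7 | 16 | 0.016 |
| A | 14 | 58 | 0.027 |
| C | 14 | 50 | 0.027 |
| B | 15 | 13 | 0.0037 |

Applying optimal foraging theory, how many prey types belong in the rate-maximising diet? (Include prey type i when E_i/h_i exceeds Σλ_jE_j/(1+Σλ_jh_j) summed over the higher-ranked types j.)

Rank by E/h (kJ/s): B 1.15, H 0.438, C 0.28, A 0.241. Include each in turn until the next type's E/h falls below the running intake rate.
Rate on top 1: 0.05295. H: 0.438 > 0.05295 → include.
Rate on top 2: 0.1284. C: 0.28 > 0.1284 → include.
Rate on top 3: 0.2055. A: 0.241 > 0.2055 → include.
Optimal diet: B, H, C, A — 4 of 4 types.

4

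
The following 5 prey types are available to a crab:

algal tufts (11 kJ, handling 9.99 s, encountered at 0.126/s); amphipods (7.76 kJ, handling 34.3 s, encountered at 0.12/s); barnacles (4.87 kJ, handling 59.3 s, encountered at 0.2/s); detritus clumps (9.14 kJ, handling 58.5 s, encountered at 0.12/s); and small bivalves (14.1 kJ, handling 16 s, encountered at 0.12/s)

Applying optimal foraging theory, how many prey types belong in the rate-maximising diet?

2

Rank by E/h (kJ/s): algal tufts 1.1, small bivalves 0.881, amphipods 0.226, detritus clumps 0.156, barnacles 0.0821. Include each in turn until the next type's E/h falls below the running intake rate.
Rate on top 1: 0.6136. small bivalves: 0.881 > 0.6136 → include.
Rate on top 2: 0.7366. amphipods: 0.226 < 0.7366 → exclude; stop.
Optimal diet: algal tufts, small bivalves — 2 of 5 types.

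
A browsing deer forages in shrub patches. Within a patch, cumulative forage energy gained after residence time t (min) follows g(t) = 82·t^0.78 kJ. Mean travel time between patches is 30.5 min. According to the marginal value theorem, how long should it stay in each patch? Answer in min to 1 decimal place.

Optimal t* satisfies g'(t*) = g(t*)/(T + t*).
g'(t) = 0.78·82·t^-0.22. Setting 0.78·82·t^-0.22 = 82·t^0.78/(30.5+t) gives 0.78(30.5+t) = t, so 0.22·t = 0.78×30.5.
t* = 0.78×30.5/0.22 = 108.1 min.

108.1 min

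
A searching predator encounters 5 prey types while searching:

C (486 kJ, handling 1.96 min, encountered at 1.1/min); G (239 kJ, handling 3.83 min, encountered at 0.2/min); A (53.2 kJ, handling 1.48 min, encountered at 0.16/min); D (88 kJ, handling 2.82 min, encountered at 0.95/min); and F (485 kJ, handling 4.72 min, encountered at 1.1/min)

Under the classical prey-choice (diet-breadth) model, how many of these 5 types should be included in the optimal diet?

E/h in descending order: C 248, F 103, G 62.4, A 35.9, D 31.2 kJ/min. The optimal diet is the largest prefix of this list for which every included type satisfies E_i/h_i > R on the types above it.
Rate on top 1: 169.4. F: 103 < 169.4 → exclude; stop.
Optimal diet: C — 1 of 5 types.

1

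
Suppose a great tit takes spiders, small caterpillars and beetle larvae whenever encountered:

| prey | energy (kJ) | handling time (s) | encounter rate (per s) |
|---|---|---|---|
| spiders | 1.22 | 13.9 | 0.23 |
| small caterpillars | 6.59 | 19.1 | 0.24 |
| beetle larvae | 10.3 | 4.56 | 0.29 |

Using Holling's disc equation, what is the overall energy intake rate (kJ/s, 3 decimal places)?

Energy encountered per unit search time: 0.23×1.22 + 0.24×6.59 + 0.29×10.3 = 4.849 kJ/s.
Handling time per unit search time: 0.23×13.9 + 0.24×19.1 + 0.29×4.56 = 9.103.
Rate = 4.849/(1 + 9.103) = 0.48 kJ/s.

0.480 kJ/s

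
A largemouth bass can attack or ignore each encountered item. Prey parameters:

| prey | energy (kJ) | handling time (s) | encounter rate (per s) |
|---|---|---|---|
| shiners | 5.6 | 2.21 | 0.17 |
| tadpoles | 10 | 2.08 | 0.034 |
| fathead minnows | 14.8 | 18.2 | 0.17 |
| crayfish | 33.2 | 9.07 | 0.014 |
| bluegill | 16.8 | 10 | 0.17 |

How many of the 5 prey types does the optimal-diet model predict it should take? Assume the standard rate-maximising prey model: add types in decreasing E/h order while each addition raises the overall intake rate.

Profitabilities (E/h, kJ/s): tadpoles 4.81, crayfish 3.66, shiners 2.53, bluegill 1.68, fathead minnows 0.813. Add prey in this order while the next type's profitability exceeds the intake rate on those already taken.
Rate on top 1: 0.3175. crayfish: 3.66 > 0.3175 → include.
Rate on top 2: 0.672. shiners: 2.53 > 0.672 → include.
Rate on top 3: 1.117. bluegill: 1.68 > 1.117 → include.
Rate on top 4: 1.409. fathead minnows: 0.813 < 1.409 → exclude; stop.
Optimal diet: tadpoles, crayfish, shiners, bluegill — 4 of 5 types.

4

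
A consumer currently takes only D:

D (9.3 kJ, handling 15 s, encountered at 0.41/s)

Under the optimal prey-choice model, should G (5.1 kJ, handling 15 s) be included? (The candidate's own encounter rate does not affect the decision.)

No

Intake rate on the current diet: R = (0.41×9.3) / (1 + 0.41×15) = 3.813/7.15 = 0.5333 kJ/s.
Profitability of G: 5.1/15 = 0.34 kJ/s.
0.34 < 0.5333, so adding G would lower the average — exclude it.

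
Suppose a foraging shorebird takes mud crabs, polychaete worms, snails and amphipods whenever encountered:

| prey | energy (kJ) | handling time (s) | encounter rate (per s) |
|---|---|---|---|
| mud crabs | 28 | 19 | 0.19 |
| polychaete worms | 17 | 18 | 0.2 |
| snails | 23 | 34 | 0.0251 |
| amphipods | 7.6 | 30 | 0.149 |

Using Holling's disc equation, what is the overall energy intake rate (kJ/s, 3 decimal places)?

0.771 kJ/s

Energy encountered per unit search time: 0.19×28 + 0.2×17 + 0.0251×23 + 0.149×7.6 = 10.43 kJ/s.
Handling time per unit search time: 0.19×19 + 0.2×18 + 0.0251×34 + 0.149×30 = 12.53.
Rate = 10.43/(1 + 12.53) = 0.7707 kJ/s.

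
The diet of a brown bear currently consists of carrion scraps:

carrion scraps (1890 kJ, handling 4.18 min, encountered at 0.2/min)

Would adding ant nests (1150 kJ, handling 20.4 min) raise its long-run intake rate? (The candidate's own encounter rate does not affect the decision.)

No

On carrion scraps alone, R = ΣλE/(1+Σλh) = 378/1.836 = 205.9 kJ/min.
Profitability of ant nests: 1150/20.4 = 56.37 kJ/min.
56.37 < 205.9, so adding ant nests would lower the average — exclude it.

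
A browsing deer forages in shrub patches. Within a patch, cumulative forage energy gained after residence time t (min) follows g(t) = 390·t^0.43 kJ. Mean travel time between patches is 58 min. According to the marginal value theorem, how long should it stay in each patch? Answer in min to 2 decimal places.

43.75 min

Maximise g(t)/(T+t): set derivative to zero → g'(t)(T+t) = g(t).
g'(t) = 0.43·390·t^-0.57. Setting 0.43·390·t^-0.57 = 390·t^0.43/(58+t) gives 0.43(58+t) = t, so 0.57·t = 0.43×58.
t* = 0.43×58/0.57 = 43.75 min.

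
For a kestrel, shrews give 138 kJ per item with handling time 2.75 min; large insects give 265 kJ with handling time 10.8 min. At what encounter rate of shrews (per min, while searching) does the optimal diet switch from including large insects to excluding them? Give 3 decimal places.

Drop large insects once their profitability E₂/h₂ falls below the rate achievable on shrews alone: E₂/h₂ = λE₁/(1 + λh₁).
Solve for λ: λE₁h₂ = E₂(1 + λh₁) → λ(E₁h₂ − E₂h₁) = E₂ → λ = E₂/(E₁h₂ − E₂h₁).
λ = 265/(138×10.8 − 265×2.75) = 265/761.7 = 0.3479 per min.

0.348 per min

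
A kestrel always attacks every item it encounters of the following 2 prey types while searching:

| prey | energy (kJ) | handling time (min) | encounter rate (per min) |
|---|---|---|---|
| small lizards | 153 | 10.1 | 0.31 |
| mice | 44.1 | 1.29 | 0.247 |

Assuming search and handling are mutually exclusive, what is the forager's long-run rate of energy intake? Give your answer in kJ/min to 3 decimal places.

R = Σλ_iE_i / (1 + Σλ_ih_i)
Numerator: 0.31×153 + 0.247×44.1 = 58.32
Denominator: 1 + 0.31×10.1 + 0.247×1.29 = 4.45
R = 58.32/4.45 = 13.11 kJ/min

13.107 kJ/min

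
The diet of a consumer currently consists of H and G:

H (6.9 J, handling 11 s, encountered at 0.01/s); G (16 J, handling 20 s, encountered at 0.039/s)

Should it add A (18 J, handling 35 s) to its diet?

Yes

Intake rate on the current diet: R = (0.01×6.9 + 0.039×16) / (1 + 0.01×11 + 0.039×20) = 0.693/1.89 = 0.3667 J/s.
A: E/h = 18/35 = 0.5143 J/s.
Since 0.5143 > R, including A increases the long-run rate.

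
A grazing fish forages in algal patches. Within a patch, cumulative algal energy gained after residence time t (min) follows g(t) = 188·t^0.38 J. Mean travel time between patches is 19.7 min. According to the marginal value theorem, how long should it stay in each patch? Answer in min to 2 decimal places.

12.07 min

Optimal t* satisfies g'(t*) = g(t*)/(T + t*).
g'(t) = 0.38·188·t^-0.62. Setting 0.38·188·t^-0.62 = 188·t^0.38/(19.7+t) gives 0.38(19.7+t) = t, so 0.62·t = 0.38×19.7.
t* = 0.38×19.7/0.62 = 12.07 min.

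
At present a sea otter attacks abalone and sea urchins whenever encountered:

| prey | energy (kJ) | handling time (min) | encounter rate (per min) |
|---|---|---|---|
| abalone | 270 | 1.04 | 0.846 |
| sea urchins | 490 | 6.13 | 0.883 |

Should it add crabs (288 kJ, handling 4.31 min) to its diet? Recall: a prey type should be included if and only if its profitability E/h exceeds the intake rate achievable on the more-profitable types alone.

No

Intake rate on the current diet: R = (0.846×270 + 0.883×490) / (1 + 0.846×1.04 + 0.883×6.13) = 661.1/7.293 = 90.65 kJ/min.
crabs: E/h = 288/4.31 = 66.82 kJ/min.
Since 66.82 < R, time spent handling crabs is better spent searching.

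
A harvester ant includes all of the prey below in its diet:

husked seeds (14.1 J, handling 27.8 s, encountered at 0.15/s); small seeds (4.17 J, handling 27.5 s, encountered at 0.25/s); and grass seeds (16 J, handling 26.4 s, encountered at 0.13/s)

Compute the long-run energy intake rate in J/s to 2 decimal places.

0.34 J/s

Energy encountered per unit search time: 0.15×14.1 + 0.25×4.17 + 0.13×16 = 5.237 J/s.
Handling time per unit search time: 0.15×27.8 + 0.25×27.5 + 0.13×26.4 = 14.48.
Rate = 5.237/(1 + 14.48) = 0.3384 J/s.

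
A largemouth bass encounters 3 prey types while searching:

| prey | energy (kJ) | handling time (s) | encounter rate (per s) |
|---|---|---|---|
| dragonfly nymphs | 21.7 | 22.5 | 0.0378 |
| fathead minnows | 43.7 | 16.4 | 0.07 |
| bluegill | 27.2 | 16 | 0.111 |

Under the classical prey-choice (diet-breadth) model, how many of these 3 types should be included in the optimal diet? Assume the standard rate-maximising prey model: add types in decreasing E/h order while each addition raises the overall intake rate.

Rank by E/h (kJ/s): fathead minnows 2.66, bluegill 1.7, dragonfly nymphs 0.964. Include each in turn until the next type's E/h falls below the running intake rate.
Rate on top 1: 1.424. bluegill: 1.7 > 1.424 → include.
Rate on top 2: 1.549. dragonfly nymphs: 0.964 < 1.549 → exclude; stop.
Optimal diet: fathead minnows, bluegill — 2 of 3 types.

2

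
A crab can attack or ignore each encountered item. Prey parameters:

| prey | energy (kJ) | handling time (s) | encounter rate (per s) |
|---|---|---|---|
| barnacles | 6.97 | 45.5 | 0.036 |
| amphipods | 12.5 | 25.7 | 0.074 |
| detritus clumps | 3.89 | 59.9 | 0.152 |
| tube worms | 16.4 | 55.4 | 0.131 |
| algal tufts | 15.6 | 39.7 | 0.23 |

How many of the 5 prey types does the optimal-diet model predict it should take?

Rank by E/h (kJ/s): amphipods 0.486, algal tufts 0.393, tube worms 0.296, barnacles 0.153, detritus clumps 0.0649. Include each in turn until the next type's E/h falls below the running intake rate.
Rate on top 1: 0.3188. algal tufts: 0.393 > 0.3188 → include.
Rate on top 2: 0.3751. tube worms: 0.296 < 0.3751 → exclude; stop.
Optimal diet: amphipods, algal tufts — 2 of 5 types.

2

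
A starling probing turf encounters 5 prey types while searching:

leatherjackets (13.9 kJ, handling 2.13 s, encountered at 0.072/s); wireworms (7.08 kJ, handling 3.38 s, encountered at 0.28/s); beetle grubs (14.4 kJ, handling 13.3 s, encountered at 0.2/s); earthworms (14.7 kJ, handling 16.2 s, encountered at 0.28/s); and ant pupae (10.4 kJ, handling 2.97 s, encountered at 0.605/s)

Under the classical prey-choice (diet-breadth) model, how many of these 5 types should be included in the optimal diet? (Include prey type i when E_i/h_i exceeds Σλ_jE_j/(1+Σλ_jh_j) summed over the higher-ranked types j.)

Profitabilities (E/h, kJ/s): leatherjackets 6.53, ant pupae 3.5, wireworms 2.09, beetle grubs 1.08, earthworms 0.907. Add prey in this order while the next type's profitability exceeds the intake rate on those already taken.
Rate on top 1: 0.8677. ant pupae: 3.5 > 0.8677 → include.
Rate on top 2: 2.472. wireworms: 2.09 < 2.472 → exclude; stop.
Optimal diet: leatherjackets, ant pupae — 2 of 5 types.

2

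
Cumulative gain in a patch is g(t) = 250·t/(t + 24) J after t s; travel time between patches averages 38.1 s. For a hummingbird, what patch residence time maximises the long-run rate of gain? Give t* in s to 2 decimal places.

30.24 s

Maximise g(t)/(T+t): set derivative to zero → g'(t)(T+t) = g(t).
g'(t) = 250·24/(t + 24)². Setting 250·24/(t+24)² = 250t/[(t+24)(38.1+t)] gives 24(38.1+t) = t(t+24), so t² = 24×38.1 = 914.4.
t* = √914.4 = 30.24 s.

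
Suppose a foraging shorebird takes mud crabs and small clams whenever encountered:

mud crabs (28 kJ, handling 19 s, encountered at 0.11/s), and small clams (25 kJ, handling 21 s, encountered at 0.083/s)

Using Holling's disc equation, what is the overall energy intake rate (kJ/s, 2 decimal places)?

Energy encountered per unit search time: 0.11×28 + 0.083×25 = 5.155 kJ/s.
Handling time per unit search time: 0.11×19 + 0.083×21 = 3.833.
Rate = 5.155/(1 + 3.833) = 1.067 kJ/s.

1.07 kJ/s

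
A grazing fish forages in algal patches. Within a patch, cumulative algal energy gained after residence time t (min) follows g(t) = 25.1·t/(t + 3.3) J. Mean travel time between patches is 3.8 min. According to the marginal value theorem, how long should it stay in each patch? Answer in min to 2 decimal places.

By the marginal value theorem, leave when the instantaneous gain rate g'(t) equals the habitat-wide average g(t)/(T + t).
g'(t) = 25.1·3.3/(t + 3.3)². Setting 25.1·3.3/(t+3.3)² = 25.1t/[(t+3.3)(3.8+t)] gives 3.3(3.8+t) = t(t+3.3), so t² = 3.3×3.8 = 12.54.
t* = √12.54 = 3.541 min.

3.54 min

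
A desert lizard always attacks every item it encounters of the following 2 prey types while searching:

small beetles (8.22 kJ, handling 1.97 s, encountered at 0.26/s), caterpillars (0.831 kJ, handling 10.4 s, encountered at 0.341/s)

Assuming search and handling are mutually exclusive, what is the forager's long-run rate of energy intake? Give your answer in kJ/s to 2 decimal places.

R = (0.26×8.22 + 0.341×0.831) / (1 + 0.26×1.97 + 0.341×10.4) = 2.421/5.059 = 0.4785 kJ/s.

0.48 kJ/s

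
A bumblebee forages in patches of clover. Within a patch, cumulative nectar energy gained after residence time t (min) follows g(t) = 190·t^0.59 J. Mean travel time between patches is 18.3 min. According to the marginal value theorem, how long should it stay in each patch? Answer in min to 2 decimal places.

26.33 min

Maximise g(t)/(T+t): set derivative to zero → g'(t)(T+t) = g(t).
g'(t) = 0.59·190·t^-0.41. Setting 0.59·190·t^-0.41 = 190·t^0.59/(18.3+t) gives 0.59(18.3+t) = t, so 0.41·t = 0.59×18.3.
t* = 0.59×18.3/0.41 = 26.33 min.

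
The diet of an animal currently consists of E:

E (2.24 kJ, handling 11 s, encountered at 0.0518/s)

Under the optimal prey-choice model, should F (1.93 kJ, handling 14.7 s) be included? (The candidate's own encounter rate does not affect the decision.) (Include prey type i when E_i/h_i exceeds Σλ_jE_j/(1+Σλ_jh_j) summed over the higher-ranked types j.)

Intake rate on the current diet: R = (0.0518×2.24) / (1 + 0.0518×11) = 0.116/1.57 = 0.07392 kJ/s.
F: E/h = 1.93/14.7 = 0.1313 kJ/s.
Since 0.1313 > R, including F increases the long-run rate.

Yes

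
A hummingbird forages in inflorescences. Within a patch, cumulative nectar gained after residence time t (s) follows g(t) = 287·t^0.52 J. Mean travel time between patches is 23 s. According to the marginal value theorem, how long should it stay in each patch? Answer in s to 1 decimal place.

Maximise g(t)/(T+t): set derivative to zero → g'(t)(T+t) = g(t).
g'(t) = 0.52·287·t^-0.48. Setting 0.52·287·t^-0.48 = 287·t^0.52/(23+t) gives 0.52(23+t) = t, so 0.48·t = 0.52×23.
t* = 0.52×23/0.48 = 24.92 s.

24.9 s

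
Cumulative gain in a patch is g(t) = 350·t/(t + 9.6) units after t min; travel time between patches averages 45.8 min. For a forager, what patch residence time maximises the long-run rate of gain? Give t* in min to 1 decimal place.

Maximise g(t)/(T+t): set derivative to zero → g'(t)(T+t) = g(t).
g'(t) = 350·9.6/(t + 9.6)². Setting 350·9.6/(t+9.6)² = 350t/[(t+9.6)(45.8+t)] gives 9.6(45.8+t) = t(t+9.6), so t² = 9.6×45.8 = 439.7.
t* = √439.7 = 20.97 min.

21.0 min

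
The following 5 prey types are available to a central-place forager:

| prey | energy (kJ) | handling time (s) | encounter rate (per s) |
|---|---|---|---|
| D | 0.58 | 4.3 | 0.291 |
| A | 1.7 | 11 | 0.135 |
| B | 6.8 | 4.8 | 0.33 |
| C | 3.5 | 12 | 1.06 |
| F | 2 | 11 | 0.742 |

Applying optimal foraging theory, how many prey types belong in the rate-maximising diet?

E/h in descending order: B 1.42, C 0.292, F 0.182, A 0.155, D 0.135 kJ/s. The optimal diet is the largest prefix of this list for which every included type satisfies E_i/h_i > R on the types above it.
Rate on top 1: 0.8684. C: 0.292 < 0.8684 → exclude; stop.
Optimal diet: B — 1 of 5 types.

1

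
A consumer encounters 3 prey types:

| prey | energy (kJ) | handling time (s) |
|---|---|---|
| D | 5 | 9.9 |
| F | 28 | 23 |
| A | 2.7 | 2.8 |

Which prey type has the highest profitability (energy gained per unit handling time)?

In descending order of E/h:
F: 28/23 = 1.22 kJ/s
A: 2.7/2.8 = 0.964 kJ/s
D: 5/9.9 = 0.505 kJ/s

F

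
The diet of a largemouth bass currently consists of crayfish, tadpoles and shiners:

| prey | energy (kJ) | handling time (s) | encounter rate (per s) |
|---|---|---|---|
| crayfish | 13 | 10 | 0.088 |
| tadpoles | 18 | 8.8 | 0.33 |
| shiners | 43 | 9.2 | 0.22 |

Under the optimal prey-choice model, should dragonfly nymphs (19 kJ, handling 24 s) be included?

No

On crayfish, tadpoles and shiners alone, R = ΣλE/(1+Σλh) = 16.54/6.808 = 2.43 kJ/s.
Profitability of dragonfly nymphs: 19/24 = 0.7917 kJ/s.
Since 0.7917 < R, time spent handling dragonfly nymphs is better spent searching.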